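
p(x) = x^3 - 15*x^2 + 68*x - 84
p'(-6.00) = 356.00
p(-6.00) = -1248.00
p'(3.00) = 5.00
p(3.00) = 12.00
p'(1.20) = 36.32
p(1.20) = -22.27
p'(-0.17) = 73.19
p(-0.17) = -96.00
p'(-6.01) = 356.66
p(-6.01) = -1251.56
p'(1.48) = 30.17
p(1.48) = -12.97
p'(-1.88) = 135.00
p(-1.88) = -271.50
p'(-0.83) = 94.97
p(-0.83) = -151.35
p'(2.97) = 5.36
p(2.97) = 11.84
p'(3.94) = -3.63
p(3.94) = 12.23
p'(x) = 3*x^2 - 30*x + 68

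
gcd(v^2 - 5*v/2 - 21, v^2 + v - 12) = 1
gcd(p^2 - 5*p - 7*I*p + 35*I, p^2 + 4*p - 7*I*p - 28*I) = p - 7*I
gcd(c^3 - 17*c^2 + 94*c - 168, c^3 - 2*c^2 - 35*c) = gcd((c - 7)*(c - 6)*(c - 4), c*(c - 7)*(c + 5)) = c - 7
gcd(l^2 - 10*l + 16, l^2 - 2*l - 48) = l - 8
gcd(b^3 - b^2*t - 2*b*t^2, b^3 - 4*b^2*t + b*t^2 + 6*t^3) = -b^2 + b*t + 2*t^2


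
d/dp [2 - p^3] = -3*p^2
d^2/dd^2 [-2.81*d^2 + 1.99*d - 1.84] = -5.62000000000000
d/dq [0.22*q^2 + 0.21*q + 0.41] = 0.44*q + 0.21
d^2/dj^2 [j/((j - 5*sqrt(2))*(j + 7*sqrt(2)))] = 2*(j^3 + 210*j + 140*sqrt(2))/(j^6 + 6*sqrt(2)*j^5 - 186*j^4 - 824*sqrt(2)*j^3 + 13020*j^2 + 29400*sqrt(2)*j - 343000)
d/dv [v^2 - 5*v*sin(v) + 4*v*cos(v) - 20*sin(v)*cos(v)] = -4*v*sin(v) - 5*v*cos(v) + 2*v - 5*sin(v) + 4*cos(v) - 20*cos(2*v)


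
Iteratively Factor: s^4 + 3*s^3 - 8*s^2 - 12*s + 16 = (s - 2)*(s^3 + 5*s^2 + 2*s - 8) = (s - 2)*(s + 2)*(s^2 + 3*s - 4) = (s - 2)*(s + 2)*(s + 4)*(s - 1)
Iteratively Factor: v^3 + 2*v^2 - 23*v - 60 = (v - 5)*(v^2 + 7*v + 12) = (v - 5)*(v + 4)*(v + 3)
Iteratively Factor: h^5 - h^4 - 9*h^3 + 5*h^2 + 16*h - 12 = (h - 3)*(h^4 + 2*h^3 - 3*h^2 - 4*h + 4) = (h - 3)*(h - 1)*(h^3 + 3*h^2 - 4) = (h - 3)*(h - 1)^2*(h^2 + 4*h + 4) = (h - 3)*(h - 1)^2*(h + 2)*(h + 2)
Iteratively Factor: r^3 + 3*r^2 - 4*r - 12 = (r + 2)*(r^2 + r - 6) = (r - 2)*(r + 2)*(r + 3)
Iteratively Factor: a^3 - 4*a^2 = (a)*(a^2 - 4*a) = a^2*(a - 4)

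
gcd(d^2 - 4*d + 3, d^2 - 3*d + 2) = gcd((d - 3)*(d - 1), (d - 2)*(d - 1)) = d - 1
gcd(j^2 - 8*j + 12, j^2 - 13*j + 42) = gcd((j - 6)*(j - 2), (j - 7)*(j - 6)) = j - 6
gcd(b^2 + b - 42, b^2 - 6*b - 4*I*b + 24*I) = b - 6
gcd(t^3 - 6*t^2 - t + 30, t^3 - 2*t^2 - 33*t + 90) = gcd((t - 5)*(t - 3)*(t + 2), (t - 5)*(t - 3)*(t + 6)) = t^2 - 8*t + 15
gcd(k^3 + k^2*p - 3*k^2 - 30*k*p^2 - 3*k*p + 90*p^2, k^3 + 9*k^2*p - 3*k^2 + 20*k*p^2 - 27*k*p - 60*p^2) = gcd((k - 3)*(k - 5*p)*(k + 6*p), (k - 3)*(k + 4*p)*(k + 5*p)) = k - 3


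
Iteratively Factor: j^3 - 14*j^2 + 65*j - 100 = (j - 5)*(j^2 - 9*j + 20) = (j - 5)*(j - 4)*(j - 5)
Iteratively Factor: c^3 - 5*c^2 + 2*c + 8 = (c - 2)*(c^2 - 3*c - 4) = (c - 4)*(c - 2)*(c + 1)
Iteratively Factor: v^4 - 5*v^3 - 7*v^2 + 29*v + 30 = (v - 5)*(v^3 - 7*v - 6) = (v - 5)*(v + 2)*(v^2 - 2*v - 3) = (v - 5)*(v - 3)*(v + 2)*(v + 1)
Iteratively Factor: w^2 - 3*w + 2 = (w - 2)*(w - 1)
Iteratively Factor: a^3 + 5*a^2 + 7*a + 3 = (a + 1)*(a^2 + 4*a + 3) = (a + 1)*(a + 3)*(a + 1)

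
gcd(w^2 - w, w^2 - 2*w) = w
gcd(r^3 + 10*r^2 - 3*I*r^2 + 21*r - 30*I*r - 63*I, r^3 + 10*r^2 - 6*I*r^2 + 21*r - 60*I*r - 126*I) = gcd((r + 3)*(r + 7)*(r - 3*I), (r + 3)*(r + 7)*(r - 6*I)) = r^2 + 10*r + 21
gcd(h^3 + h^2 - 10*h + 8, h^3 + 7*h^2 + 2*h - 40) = h^2 + 2*h - 8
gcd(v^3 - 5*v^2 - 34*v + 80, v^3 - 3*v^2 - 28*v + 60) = v^2 + 3*v - 10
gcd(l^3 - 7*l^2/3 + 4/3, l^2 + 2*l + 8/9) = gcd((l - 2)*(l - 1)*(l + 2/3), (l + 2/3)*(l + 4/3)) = l + 2/3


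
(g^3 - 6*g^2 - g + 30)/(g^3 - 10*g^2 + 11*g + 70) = (g - 3)/(g - 7)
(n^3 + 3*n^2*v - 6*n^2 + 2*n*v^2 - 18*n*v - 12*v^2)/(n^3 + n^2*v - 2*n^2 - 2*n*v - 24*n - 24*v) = (n + 2*v)/(n + 4)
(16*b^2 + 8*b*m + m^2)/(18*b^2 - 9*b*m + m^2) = (16*b^2 + 8*b*m + m^2)/(18*b^2 - 9*b*m + m^2)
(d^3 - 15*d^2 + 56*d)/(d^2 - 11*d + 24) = d*(d - 7)/(d - 3)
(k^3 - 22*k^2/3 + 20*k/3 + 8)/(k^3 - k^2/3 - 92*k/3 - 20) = (k - 2)/(k + 5)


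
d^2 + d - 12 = (d - 3)*(d + 4)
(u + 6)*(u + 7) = u^2 + 13*u + 42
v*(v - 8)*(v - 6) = v^3 - 14*v^2 + 48*v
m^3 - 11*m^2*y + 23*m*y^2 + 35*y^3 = (m - 7*y)*(m - 5*y)*(m + y)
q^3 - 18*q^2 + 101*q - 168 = (q - 8)*(q - 7)*(q - 3)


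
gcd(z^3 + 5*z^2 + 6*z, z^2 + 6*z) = z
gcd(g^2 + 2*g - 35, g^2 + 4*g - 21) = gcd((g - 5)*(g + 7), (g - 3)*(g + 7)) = g + 7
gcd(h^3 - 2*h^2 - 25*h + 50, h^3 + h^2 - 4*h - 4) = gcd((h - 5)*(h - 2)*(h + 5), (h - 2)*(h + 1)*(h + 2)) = h - 2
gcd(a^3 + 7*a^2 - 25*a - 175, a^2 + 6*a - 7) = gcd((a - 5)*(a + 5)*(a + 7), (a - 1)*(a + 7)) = a + 7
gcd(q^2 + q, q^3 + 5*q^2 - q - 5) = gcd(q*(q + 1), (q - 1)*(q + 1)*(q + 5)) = q + 1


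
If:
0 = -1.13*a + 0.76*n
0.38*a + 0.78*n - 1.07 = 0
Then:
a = 0.69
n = 1.03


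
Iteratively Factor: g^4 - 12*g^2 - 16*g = (g)*(g^3 - 12*g - 16) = g*(g - 4)*(g^2 + 4*g + 4) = g*(g - 4)*(g + 2)*(g + 2)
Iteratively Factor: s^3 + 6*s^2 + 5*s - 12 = (s + 3)*(s^2 + 3*s - 4) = (s + 3)*(s + 4)*(s - 1)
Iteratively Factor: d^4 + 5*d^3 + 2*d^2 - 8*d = (d + 2)*(d^3 + 3*d^2 - 4*d) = d*(d + 2)*(d^2 + 3*d - 4) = d*(d - 1)*(d + 2)*(d + 4)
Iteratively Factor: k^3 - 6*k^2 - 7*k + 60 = (k - 5)*(k^2 - k - 12) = (k - 5)*(k - 4)*(k + 3)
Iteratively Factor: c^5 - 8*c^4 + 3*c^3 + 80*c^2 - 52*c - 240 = (c + 2)*(c^4 - 10*c^3 + 23*c^2 + 34*c - 120) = (c - 5)*(c + 2)*(c^3 - 5*c^2 - 2*c + 24) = (c - 5)*(c - 3)*(c + 2)*(c^2 - 2*c - 8) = (c - 5)*(c - 3)*(c + 2)^2*(c - 4)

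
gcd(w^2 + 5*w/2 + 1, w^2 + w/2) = w + 1/2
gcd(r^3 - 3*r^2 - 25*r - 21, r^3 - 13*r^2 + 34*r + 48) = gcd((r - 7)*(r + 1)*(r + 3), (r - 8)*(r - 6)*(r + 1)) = r + 1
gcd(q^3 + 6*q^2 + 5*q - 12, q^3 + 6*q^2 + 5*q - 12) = q^3 + 6*q^2 + 5*q - 12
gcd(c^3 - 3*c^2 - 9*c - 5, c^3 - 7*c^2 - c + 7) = c + 1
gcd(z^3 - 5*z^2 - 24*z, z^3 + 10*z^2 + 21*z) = z^2 + 3*z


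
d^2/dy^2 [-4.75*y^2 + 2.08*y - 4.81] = -9.50000000000000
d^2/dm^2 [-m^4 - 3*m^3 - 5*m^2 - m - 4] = -12*m^2 - 18*m - 10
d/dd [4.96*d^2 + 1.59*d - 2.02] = 9.92*d + 1.59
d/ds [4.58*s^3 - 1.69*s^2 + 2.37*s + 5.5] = 13.74*s^2 - 3.38*s + 2.37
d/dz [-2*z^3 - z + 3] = -6*z^2 - 1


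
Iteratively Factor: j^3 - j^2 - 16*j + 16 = (j - 4)*(j^2 + 3*j - 4) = (j - 4)*(j + 4)*(j - 1)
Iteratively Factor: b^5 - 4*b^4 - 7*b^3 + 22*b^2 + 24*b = (b + 1)*(b^4 - 5*b^3 - 2*b^2 + 24*b) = (b - 3)*(b + 1)*(b^3 - 2*b^2 - 8*b) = (b - 3)*(b + 1)*(b + 2)*(b^2 - 4*b) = b*(b - 3)*(b + 1)*(b + 2)*(b - 4)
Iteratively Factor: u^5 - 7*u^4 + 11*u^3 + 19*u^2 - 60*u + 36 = (u - 3)*(u^4 - 4*u^3 - u^2 + 16*u - 12) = (u - 3)^2*(u^3 - u^2 - 4*u + 4) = (u - 3)^2*(u + 2)*(u^2 - 3*u + 2) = (u - 3)^2*(u - 2)*(u + 2)*(u - 1)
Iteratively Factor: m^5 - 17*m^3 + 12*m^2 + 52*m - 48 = (m - 3)*(m^4 + 3*m^3 - 8*m^2 - 12*m + 16) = (m - 3)*(m + 2)*(m^3 + m^2 - 10*m + 8) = (m - 3)*(m - 2)*(m + 2)*(m^2 + 3*m - 4) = (m - 3)*(m - 2)*(m + 2)*(m + 4)*(m - 1)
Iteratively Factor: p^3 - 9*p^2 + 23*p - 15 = (p - 1)*(p^2 - 8*p + 15) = (p - 5)*(p - 1)*(p - 3)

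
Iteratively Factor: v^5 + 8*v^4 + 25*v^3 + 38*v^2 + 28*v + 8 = (v + 1)*(v^4 + 7*v^3 + 18*v^2 + 20*v + 8) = (v + 1)*(v + 2)*(v^3 + 5*v^2 + 8*v + 4) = (v + 1)^2*(v + 2)*(v^2 + 4*v + 4) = (v + 1)^2*(v + 2)^2*(v + 2)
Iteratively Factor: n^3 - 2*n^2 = (n)*(n^2 - 2*n) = n*(n - 2)*(n)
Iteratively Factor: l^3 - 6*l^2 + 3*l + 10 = (l - 5)*(l^2 - l - 2) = (l - 5)*(l + 1)*(l - 2)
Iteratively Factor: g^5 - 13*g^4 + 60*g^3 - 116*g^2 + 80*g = (g - 2)*(g^4 - 11*g^3 + 38*g^2 - 40*g) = (g - 2)^2*(g^3 - 9*g^2 + 20*g) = (g - 4)*(g - 2)^2*(g^2 - 5*g) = g*(g - 4)*(g - 2)^2*(g - 5)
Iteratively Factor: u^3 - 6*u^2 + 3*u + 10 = (u - 5)*(u^2 - u - 2) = (u - 5)*(u - 2)*(u + 1)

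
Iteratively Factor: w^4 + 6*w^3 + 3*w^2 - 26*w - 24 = (w + 1)*(w^3 + 5*w^2 - 2*w - 24) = (w + 1)*(w + 4)*(w^2 + w - 6) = (w + 1)*(w + 3)*(w + 4)*(w - 2)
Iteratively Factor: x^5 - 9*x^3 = (x - 3)*(x^4 + 3*x^3) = x*(x - 3)*(x^3 + 3*x^2) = x*(x - 3)*(x + 3)*(x^2) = x^2*(x - 3)*(x + 3)*(x)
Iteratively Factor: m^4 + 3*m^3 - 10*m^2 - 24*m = (m + 2)*(m^3 + m^2 - 12*m) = m*(m + 2)*(m^2 + m - 12) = m*(m - 3)*(m + 2)*(m + 4)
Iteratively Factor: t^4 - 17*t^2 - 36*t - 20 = (t - 5)*(t^3 + 5*t^2 + 8*t + 4) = (t - 5)*(t + 2)*(t^2 + 3*t + 2) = (t - 5)*(t + 1)*(t + 2)*(t + 2)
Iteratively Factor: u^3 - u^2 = (u)*(u^2 - u) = u^2*(u - 1)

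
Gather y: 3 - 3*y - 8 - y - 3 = -4*y - 8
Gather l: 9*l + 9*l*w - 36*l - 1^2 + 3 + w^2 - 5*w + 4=l*(9*w - 27) + w^2 - 5*w + 6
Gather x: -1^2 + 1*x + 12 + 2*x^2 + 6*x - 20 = 2*x^2 + 7*x - 9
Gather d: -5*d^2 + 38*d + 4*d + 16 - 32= -5*d^2 + 42*d - 16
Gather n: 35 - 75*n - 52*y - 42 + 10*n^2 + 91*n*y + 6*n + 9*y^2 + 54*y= 10*n^2 + n*(91*y - 69) + 9*y^2 + 2*y - 7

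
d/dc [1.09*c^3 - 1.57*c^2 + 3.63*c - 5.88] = 3.27*c^2 - 3.14*c + 3.63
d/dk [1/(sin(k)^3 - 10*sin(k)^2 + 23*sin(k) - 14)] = (-3*sin(k)^2 + 20*sin(k) - 23)*cos(k)/(sin(k)^3 - 10*sin(k)^2 + 23*sin(k) - 14)^2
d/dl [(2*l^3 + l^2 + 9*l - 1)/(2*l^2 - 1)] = (4*l^4 - 24*l^2 + 2*l - 9)/(4*l^4 - 4*l^2 + 1)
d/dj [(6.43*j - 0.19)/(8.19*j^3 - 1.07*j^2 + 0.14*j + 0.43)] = (-105.3234*j^3 + 11.5484*j^2 - 0.4066*j + 2.7915)/(67.0761*j^6 - 17.5266*j^5 + 3.4381*j^4 + 6.7438*j^3 - 0.9006*j^2 + 0.1204*j + 0.1849)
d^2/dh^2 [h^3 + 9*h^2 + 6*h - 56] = 6*h + 18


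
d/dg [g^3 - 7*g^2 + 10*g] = 3*g^2 - 14*g + 10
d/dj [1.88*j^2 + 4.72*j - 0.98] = 3.76*j + 4.72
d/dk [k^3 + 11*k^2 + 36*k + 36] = 3*k^2 + 22*k + 36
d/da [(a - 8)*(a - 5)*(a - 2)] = 3*a^2 - 30*a + 66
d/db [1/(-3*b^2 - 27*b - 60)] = (2*b + 9)/(3*(b^2 + 9*b + 20)^2)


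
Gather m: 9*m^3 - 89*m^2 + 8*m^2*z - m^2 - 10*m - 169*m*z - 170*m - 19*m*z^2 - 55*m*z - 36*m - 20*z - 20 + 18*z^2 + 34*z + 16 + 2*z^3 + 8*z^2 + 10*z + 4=9*m^3 + m^2*(8*z - 90) + m*(-19*z^2 - 224*z - 216) + 2*z^3 + 26*z^2 + 24*z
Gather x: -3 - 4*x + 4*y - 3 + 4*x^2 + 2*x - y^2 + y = 4*x^2 - 2*x - y^2 + 5*y - 6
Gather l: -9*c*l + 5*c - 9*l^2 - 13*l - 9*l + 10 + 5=5*c - 9*l^2 + l*(-9*c - 22) + 15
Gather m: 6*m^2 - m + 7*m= 6*m^2 + 6*m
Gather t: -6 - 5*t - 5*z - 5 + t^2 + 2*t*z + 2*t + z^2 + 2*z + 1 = t^2 + t*(2*z - 3) + z^2 - 3*z - 10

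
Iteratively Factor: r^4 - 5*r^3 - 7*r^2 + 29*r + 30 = (r - 5)*(r^3 - 7*r - 6) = (r - 5)*(r - 3)*(r^2 + 3*r + 2) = (r - 5)*(r - 3)*(r + 1)*(r + 2)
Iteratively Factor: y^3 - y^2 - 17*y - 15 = (y + 1)*(y^2 - 2*y - 15) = (y - 5)*(y + 1)*(y + 3)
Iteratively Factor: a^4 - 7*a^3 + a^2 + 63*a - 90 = (a + 3)*(a^3 - 10*a^2 + 31*a - 30) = (a - 2)*(a + 3)*(a^2 - 8*a + 15) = (a - 5)*(a - 2)*(a + 3)*(a - 3)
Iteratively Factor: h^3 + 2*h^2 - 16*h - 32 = (h + 4)*(h^2 - 2*h - 8) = (h - 4)*(h + 4)*(h + 2)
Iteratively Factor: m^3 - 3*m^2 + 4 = (m + 1)*(m^2 - 4*m + 4) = (m - 2)*(m + 1)*(m - 2)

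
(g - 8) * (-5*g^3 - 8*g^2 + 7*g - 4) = -5*g^4 + 32*g^3 + 71*g^2 - 60*g + 32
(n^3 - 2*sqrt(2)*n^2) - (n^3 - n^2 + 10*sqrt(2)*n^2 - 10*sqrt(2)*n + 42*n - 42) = -12*sqrt(2)*n^2 + n^2 - 42*n + 10*sqrt(2)*n + 42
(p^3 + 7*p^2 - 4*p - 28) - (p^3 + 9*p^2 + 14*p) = -2*p^2 - 18*p - 28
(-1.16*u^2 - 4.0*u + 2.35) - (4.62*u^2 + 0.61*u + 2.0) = -5.78*u^2 - 4.61*u + 0.35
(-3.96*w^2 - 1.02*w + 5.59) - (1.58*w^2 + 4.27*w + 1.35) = -5.54*w^2 - 5.29*w + 4.24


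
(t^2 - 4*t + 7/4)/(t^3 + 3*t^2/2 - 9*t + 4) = (t - 7/2)/(t^2 + 2*t - 8)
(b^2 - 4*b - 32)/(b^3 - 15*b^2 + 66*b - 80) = (b + 4)/(b^2 - 7*b + 10)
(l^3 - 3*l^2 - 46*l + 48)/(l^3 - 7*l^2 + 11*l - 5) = (l^2 - 2*l - 48)/(l^2 - 6*l + 5)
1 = 1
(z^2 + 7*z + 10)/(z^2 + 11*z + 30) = (z + 2)/(z + 6)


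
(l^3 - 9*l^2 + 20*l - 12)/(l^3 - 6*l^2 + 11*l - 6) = (l - 6)/(l - 3)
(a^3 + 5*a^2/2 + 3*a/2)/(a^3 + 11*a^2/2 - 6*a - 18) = a*(a + 1)/(a^2 + 4*a - 12)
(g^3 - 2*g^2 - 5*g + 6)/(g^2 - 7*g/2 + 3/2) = 2*(g^2 + g - 2)/(2*g - 1)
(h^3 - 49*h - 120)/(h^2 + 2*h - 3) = (h^2 - 3*h - 40)/(h - 1)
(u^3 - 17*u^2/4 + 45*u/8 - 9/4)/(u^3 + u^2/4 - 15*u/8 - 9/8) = (4*u^2 - 11*u + 6)/(4*u^2 + 7*u + 3)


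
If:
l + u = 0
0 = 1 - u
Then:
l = -1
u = 1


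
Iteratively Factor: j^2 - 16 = (j - 4)*(j + 4)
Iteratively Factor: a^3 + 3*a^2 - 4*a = (a + 4)*(a^2 - a) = (a - 1)*(a + 4)*(a)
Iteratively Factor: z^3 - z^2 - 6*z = (z - 3)*(z^2 + 2*z) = z*(z - 3)*(z + 2)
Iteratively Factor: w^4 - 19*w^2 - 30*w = (w + 3)*(w^3 - 3*w^2 - 10*w) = w*(w + 3)*(w^2 - 3*w - 10) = w*(w - 5)*(w + 3)*(w + 2)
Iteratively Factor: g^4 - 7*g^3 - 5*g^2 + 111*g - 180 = (g - 5)*(g^3 - 2*g^2 - 15*g + 36) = (g - 5)*(g + 4)*(g^2 - 6*g + 9) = (g - 5)*(g - 3)*(g + 4)*(g - 3)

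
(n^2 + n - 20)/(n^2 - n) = (n^2 + n - 20)/(n*(n - 1))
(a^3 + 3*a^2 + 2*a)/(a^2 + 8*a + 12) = a*(a + 1)/(a + 6)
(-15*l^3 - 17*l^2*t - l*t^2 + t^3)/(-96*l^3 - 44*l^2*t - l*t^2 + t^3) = (-5*l^2 - 4*l*t + t^2)/(-32*l^2 - 4*l*t + t^2)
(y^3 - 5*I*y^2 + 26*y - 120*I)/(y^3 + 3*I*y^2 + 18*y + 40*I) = (y - 6*I)/(y + 2*I)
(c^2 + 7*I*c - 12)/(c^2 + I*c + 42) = (c^2 + 7*I*c - 12)/(c^2 + I*c + 42)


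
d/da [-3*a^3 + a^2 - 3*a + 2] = -9*a^2 + 2*a - 3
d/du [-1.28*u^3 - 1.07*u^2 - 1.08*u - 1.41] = -3.84*u^2 - 2.14*u - 1.08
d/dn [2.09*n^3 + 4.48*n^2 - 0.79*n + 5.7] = 6.27*n^2 + 8.96*n - 0.79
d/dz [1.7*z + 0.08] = 1.70000000000000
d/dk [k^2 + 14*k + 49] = 2*k + 14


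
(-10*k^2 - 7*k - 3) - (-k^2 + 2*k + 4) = -9*k^2 - 9*k - 7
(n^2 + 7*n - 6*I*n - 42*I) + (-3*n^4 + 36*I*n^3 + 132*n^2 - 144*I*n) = -3*n^4 + 36*I*n^3 + 133*n^2 + 7*n - 150*I*n - 42*I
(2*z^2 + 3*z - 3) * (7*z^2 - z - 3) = 14*z^4 + 19*z^3 - 30*z^2 - 6*z + 9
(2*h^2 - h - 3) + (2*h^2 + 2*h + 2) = 4*h^2 + h - 1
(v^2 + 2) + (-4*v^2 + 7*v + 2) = -3*v^2 + 7*v + 4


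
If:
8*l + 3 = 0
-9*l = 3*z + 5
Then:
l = -3/8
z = -13/24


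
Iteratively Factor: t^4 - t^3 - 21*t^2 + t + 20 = (t - 5)*(t^3 + 4*t^2 - t - 4) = (t - 5)*(t + 1)*(t^2 + 3*t - 4) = (t - 5)*(t + 1)*(t + 4)*(t - 1)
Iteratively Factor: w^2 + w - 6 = (w + 3)*(w - 2)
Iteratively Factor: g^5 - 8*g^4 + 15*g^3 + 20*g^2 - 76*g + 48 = (g + 2)*(g^4 - 10*g^3 + 35*g^2 - 50*g + 24) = (g - 4)*(g + 2)*(g^3 - 6*g^2 + 11*g - 6) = (g - 4)*(g - 1)*(g + 2)*(g^2 - 5*g + 6) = (g - 4)*(g - 2)*(g - 1)*(g + 2)*(g - 3)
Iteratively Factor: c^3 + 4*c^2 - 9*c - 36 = (c + 4)*(c^2 - 9) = (c - 3)*(c + 4)*(c + 3)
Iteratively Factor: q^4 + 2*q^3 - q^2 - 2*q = (q + 1)*(q^3 + q^2 - 2*q) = q*(q + 1)*(q^2 + q - 2) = q*(q - 1)*(q + 1)*(q + 2)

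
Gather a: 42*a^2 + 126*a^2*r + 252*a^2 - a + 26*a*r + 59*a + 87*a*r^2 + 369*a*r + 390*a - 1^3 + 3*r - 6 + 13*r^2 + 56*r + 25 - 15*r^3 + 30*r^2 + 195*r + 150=a^2*(126*r + 294) + a*(87*r^2 + 395*r + 448) - 15*r^3 + 43*r^2 + 254*r + 168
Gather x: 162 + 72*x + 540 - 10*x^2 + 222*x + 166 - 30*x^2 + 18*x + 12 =-40*x^2 + 312*x + 880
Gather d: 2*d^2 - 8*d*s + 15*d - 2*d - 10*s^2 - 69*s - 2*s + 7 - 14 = 2*d^2 + d*(13 - 8*s) - 10*s^2 - 71*s - 7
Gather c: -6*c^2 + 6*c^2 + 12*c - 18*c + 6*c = 0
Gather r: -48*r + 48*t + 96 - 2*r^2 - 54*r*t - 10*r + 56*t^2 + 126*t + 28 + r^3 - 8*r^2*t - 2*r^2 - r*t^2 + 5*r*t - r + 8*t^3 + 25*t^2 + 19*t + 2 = r^3 + r^2*(-8*t - 4) + r*(-t^2 - 49*t - 59) + 8*t^3 + 81*t^2 + 193*t + 126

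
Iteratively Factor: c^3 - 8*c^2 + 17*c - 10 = (c - 1)*(c^2 - 7*c + 10) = (c - 5)*(c - 1)*(c - 2)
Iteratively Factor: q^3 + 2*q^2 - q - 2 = (q + 2)*(q^2 - 1) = (q - 1)*(q + 2)*(q + 1)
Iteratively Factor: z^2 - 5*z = (z)*(z - 5)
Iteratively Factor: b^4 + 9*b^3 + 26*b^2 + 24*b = (b + 2)*(b^3 + 7*b^2 + 12*b) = (b + 2)*(b + 3)*(b^2 + 4*b) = b*(b + 2)*(b + 3)*(b + 4)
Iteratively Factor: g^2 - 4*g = (g)*(g - 4)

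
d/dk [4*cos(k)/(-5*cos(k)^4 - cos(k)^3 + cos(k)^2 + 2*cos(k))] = 4*(-15*cos(k)^2 - 2*cos(k) + 1)*sin(k)/(5*cos(k)^3 + cos(k)^2 - cos(k) - 2)^2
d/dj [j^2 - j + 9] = 2*j - 1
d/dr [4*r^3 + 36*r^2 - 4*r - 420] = 12*r^2 + 72*r - 4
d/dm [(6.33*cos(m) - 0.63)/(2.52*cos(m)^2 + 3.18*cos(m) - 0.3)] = 0.0988884933349156*(15.9516*cos(m)^2 - 3.1752*cos(m) - 0.1044)*sin(m)/(-0.792452830188679*sin(m)^2 + 1.0*cos(m) + 0.69811320754717)^2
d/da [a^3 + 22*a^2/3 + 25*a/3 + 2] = 3*a^2 + 44*a/3 + 25/3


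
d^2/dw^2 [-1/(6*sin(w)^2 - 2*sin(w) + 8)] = (36*sin(w)^4 - 9*sin(w)^3 - 101*sin(w)^2 + 22*sin(w) + 22)/(2*(3*sin(w)^2 - sin(w) + 4)^3)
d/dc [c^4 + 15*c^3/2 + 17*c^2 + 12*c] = 4*c^3 + 45*c^2/2 + 34*c + 12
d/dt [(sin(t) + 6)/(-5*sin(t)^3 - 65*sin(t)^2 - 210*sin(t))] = (2*sin(t) + 7)*cos(t)/(5*(sin(t) + 7)^2*sin(t)^2)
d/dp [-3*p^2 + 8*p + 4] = 8 - 6*p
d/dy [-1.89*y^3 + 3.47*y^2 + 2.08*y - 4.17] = -5.67*y^2 + 6.94*y + 2.08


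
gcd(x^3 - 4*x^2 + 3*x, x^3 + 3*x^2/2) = x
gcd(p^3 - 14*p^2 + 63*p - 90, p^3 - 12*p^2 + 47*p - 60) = p^2 - 8*p + 15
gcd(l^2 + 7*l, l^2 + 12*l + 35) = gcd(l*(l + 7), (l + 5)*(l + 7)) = l + 7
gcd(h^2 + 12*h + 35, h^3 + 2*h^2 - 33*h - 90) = h + 5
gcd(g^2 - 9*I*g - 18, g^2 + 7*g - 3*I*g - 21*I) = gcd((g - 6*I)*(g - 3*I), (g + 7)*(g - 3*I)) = g - 3*I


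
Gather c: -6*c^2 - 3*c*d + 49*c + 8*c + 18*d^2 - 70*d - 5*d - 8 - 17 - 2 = -6*c^2 + c*(57 - 3*d) + 18*d^2 - 75*d - 27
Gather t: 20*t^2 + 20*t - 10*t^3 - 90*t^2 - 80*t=-10*t^3 - 70*t^2 - 60*t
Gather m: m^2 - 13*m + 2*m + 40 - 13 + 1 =m^2 - 11*m + 28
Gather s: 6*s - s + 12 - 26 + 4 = 5*s - 10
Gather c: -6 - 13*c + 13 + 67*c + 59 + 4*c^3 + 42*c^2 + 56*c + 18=4*c^3 + 42*c^2 + 110*c + 84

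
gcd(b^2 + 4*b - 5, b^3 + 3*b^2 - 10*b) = b + 5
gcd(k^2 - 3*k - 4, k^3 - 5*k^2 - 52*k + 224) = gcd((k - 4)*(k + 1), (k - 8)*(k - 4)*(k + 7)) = k - 4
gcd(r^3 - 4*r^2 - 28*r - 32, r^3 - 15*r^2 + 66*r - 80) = r - 8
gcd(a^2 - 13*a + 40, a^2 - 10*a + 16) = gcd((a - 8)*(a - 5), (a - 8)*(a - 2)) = a - 8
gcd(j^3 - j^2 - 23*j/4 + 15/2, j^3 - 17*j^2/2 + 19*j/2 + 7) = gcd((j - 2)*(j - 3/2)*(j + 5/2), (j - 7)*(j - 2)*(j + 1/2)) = j - 2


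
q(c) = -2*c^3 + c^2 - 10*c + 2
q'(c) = -6*c^2 + 2*c - 10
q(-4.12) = 200.04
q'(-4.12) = -120.09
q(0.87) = -7.26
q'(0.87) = -12.80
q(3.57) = -111.95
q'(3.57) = -79.33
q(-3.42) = 127.90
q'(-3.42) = -87.02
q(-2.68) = 74.48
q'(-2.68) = -58.45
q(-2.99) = 94.30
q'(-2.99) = -69.62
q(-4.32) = 225.11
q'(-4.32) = -130.61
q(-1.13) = 17.46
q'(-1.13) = -19.92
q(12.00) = -3430.00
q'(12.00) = -850.00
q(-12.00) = 3722.00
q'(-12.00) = -898.00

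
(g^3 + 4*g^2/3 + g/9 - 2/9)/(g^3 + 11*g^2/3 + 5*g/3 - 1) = (g + 2/3)/(g + 3)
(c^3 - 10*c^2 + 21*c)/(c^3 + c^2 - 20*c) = (c^2 - 10*c + 21)/(c^2 + c - 20)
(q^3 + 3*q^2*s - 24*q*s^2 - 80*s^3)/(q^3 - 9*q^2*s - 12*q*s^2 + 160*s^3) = (q + 4*s)/(q - 8*s)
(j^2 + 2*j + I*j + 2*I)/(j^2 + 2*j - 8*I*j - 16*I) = (j + I)/(j - 8*I)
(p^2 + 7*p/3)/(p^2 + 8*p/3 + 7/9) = 3*p/(3*p + 1)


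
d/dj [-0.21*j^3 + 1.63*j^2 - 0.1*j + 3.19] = -0.63*j^2 + 3.26*j - 0.1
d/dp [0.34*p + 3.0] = 0.340000000000000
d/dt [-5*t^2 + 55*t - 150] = 55 - 10*t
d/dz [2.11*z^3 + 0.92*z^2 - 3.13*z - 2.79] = 6.33*z^2 + 1.84*z - 3.13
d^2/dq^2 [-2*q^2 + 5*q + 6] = -4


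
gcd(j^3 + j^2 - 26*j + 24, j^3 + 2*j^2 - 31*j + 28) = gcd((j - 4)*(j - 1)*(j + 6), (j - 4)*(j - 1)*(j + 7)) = j^2 - 5*j + 4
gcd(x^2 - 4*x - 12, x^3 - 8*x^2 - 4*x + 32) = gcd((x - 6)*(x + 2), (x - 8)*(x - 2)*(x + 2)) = x + 2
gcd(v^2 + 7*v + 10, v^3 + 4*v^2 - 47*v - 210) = v + 5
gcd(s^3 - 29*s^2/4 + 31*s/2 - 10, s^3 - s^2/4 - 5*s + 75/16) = s - 5/4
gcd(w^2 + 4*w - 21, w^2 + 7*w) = w + 7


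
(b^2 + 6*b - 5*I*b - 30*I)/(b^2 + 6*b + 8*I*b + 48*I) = (b - 5*I)/(b + 8*I)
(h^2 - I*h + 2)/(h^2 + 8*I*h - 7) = (h - 2*I)/(h + 7*I)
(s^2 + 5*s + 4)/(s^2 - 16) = (s + 1)/(s - 4)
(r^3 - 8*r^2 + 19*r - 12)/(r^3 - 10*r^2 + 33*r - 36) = (r - 1)/(r - 3)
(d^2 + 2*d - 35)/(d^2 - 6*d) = (d^2 + 2*d - 35)/(d*(d - 6))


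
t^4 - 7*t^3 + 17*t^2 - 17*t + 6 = (t - 3)*(t - 2)*(t - 1)^2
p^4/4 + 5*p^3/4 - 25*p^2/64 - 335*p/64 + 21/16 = (p/4 + 1)*(p - 7/4)*(p - 1/4)*(p + 3)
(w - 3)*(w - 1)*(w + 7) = w^3 + 3*w^2 - 25*w + 21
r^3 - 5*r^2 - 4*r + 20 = (r - 5)*(r - 2)*(r + 2)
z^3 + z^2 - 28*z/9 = z*(z - 4/3)*(z + 7/3)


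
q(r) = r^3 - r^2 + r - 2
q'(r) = 3*r^2 - 2*r + 1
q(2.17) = 5.68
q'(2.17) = 10.79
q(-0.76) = -3.78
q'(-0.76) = 4.25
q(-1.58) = -10.02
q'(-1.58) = 11.65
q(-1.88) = -14.06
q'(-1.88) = 15.36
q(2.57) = 10.94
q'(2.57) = 15.67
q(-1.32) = -7.36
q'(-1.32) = 8.87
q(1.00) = -1.00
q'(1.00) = 2.00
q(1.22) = -0.45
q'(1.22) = 3.03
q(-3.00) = -41.00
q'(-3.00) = 34.00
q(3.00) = 19.00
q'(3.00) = 22.00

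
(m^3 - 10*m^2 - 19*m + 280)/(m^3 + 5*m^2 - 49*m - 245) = (m - 8)/(m + 7)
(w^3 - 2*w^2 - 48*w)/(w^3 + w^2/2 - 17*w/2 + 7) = 2*w*(w^2 - 2*w - 48)/(2*w^3 + w^2 - 17*w + 14)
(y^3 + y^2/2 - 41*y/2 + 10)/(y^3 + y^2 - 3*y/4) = 2*(y^2 + y - 20)/(y*(2*y + 3))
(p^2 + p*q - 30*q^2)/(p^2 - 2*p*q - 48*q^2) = (p - 5*q)/(p - 8*q)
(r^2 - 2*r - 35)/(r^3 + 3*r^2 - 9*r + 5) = (r - 7)/(r^2 - 2*r + 1)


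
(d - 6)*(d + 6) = d^2 - 36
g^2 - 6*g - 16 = (g - 8)*(g + 2)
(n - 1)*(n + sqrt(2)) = n^2 - n + sqrt(2)*n - sqrt(2)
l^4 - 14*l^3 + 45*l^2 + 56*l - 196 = (l - 7)^2*(l - 2)*(l + 2)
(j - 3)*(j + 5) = j^2 + 2*j - 15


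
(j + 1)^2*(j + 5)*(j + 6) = j^4 + 13*j^3 + 53*j^2 + 71*j + 30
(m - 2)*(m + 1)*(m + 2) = m^3 + m^2 - 4*m - 4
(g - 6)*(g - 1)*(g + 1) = g^3 - 6*g^2 - g + 6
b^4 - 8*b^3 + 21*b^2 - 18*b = b*(b - 3)^2*(b - 2)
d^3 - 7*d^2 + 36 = (d - 6)*(d - 3)*(d + 2)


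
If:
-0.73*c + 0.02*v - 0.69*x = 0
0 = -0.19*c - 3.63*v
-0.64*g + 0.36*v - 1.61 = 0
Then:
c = -0.943851980253985*x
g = 0.0277890304103704*x - 2.515625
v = 0.0494027207295474*x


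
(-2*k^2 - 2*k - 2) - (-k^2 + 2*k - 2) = -k^2 - 4*k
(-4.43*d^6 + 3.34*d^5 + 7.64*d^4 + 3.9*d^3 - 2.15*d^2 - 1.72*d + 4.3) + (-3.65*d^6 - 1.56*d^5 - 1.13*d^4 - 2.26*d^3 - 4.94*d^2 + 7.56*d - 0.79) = -8.08*d^6 + 1.78*d^5 + 6.51*d^4 + 1.64*d^3 - 7.09*d^2 + 5.84*d + 3.51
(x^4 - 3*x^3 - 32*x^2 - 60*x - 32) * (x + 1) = x^5 - 2*x^4 - 35*x^3 - 92*x^2 - 92*x - 32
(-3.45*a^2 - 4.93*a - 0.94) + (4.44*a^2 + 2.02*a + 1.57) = 0.99*a^2 - 2.91*a + 0.63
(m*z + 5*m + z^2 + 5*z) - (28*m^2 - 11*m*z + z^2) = -28*m^2 + 12*m*z + 5*m + 5*z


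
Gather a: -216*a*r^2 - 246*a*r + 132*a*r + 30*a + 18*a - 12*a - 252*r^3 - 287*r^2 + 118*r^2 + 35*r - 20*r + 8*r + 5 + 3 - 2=a*(-216*r^2 - 114*r + 36) - 252*r^3 - 169*r^2 + 23*r + 6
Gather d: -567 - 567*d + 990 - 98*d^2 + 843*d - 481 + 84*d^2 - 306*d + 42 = -14*d^2 - 30*d - 16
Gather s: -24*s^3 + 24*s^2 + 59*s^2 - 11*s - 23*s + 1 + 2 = -24*s^3 + 83*s^2 - 34*s + 3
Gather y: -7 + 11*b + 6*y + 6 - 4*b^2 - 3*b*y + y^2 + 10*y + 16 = -4*b^2 + 11*b + y^2 + y*(16 - 3*b) + 15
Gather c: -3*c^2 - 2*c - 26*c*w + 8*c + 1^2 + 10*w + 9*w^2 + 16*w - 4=-3*c^2 + c*(6 - 26*w) + 9*w^2 + 26*w - 3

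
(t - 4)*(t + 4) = t^2 - 16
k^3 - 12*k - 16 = (k - 4)*(k + 2)^2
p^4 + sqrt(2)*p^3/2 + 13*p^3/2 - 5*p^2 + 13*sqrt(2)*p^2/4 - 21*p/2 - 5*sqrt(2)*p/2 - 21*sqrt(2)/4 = (p - 3/2)*(p + 1)*(p + 7)*(p + sqrt(2)/2)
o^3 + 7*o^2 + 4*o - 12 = (o - 1)*(o + 2)*(o + 6)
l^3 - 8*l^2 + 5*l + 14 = (l - 7)*(l - 2)*(l + 1)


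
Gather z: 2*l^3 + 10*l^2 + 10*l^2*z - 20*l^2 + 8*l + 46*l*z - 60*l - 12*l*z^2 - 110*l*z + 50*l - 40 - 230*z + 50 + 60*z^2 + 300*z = 2*l^3 - 10*l^2 - 2*l + z^2*(60 - 12*l) + z*(10*l^2 - 64*l + 70) + 10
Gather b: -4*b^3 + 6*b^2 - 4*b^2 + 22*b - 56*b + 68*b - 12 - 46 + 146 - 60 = -4*b^3 + 2*b^2 + 34*b + 28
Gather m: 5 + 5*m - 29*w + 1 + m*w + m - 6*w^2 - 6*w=m*(w + 6) - 6*w^2 - 35*w + 6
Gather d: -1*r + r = 0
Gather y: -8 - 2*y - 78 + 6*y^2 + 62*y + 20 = 6*y^2 + 60*y - 66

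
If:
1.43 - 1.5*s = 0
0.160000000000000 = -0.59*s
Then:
No Solution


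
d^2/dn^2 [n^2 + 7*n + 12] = 2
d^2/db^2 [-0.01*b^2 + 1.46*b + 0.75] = -0.0200000000000000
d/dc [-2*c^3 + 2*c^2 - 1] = 2*c*(2 - 3*c)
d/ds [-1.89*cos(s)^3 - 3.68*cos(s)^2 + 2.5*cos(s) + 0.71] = (5.67*cos(s)^2 + 7.36*cos(s) - 2.5)*sin(s)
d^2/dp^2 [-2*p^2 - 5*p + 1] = -4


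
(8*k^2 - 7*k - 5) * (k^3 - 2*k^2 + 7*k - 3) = 8*k^5 - 23*k^4 + 65*k^3 - 63*k^2 - 14*k + 15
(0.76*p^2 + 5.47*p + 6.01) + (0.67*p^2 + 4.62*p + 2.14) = 1.43*p^2 + 10.09*p + 8.15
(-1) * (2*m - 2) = 2 - 2*m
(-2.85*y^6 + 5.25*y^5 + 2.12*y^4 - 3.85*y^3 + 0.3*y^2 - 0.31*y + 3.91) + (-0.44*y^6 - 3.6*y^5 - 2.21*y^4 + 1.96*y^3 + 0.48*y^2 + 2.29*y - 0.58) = -3.29*y^6 + 1.65*y^5 - 0.0899999999999999*y^4 - 1.89*y^3 + 0.78*y^2 + 1.98*y + 3.33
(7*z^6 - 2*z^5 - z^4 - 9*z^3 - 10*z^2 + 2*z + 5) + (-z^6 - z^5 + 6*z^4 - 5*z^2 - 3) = 6*z^6 - 3*z^5 + 5*z^4 - 9*z^3 - 15*z^2 + 2*z + 2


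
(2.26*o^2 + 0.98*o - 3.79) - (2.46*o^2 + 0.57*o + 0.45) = -0.2*o^2 + 0.41*o - 4.24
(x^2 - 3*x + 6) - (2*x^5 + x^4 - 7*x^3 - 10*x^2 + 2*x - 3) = -2*x^5 - x^4 + 7*x^3 + 11*x^2 - 5*x + 9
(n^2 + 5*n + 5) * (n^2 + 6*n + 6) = n^4 + 11*n^3 + 41*n^2 + 60*n + 30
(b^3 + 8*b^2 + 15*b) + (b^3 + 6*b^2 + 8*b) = 2*b^3 + 14*b^2 + 23*b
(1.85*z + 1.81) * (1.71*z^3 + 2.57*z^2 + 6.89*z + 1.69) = 3.1635*z^4 + 7.8496*z^3 + 17.3982*z^2 + 15.5974*z + 3.0589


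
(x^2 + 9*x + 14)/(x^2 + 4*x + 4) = (x + 7)/(x + 2)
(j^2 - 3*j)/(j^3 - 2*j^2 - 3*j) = 1/(j + 1)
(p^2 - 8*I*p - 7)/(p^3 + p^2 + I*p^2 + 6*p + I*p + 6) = (p^2 - 8*I*p - 7)/(p^3 + p^2*(1 + I) + p*(6 + I) + 6)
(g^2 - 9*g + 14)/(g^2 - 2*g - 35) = (g - 2)/(g + 5)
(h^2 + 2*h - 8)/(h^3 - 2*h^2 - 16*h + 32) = 1/(h - 4)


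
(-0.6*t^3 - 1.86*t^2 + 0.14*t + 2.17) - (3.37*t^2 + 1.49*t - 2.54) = -0.6*t^3 - 5.23*t^2 - 1.35*t + 4.71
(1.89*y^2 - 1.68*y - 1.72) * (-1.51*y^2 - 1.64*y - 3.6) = -2.8539*y^4 - 0.5628*y^3 - 1.4516*y^2 + 8.8688*y + 6.192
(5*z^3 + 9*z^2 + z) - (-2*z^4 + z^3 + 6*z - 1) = 2*z^4 + 4*z^3 + 9*z^2 - 5*z + 1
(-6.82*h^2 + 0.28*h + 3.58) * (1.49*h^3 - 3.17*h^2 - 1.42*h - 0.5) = -10.1618*h^5 + 22.0366*h^4 + 14.131*h^3 - 8.3362*h^2 - 5.2236*h - 1.79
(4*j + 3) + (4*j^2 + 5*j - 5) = 4*j^2 + 9*j - 2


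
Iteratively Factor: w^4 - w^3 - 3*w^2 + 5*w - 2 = (w - 1)*(w^3 - 3*w + 2) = (w - 1)^2*(w^2 + w - 2) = (w - 1)^3*(w + 2)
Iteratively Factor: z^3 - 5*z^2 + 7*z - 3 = (z - 3)*(z^2 - 2*z + 1) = (z - 3)*(z - 1)*(z - 1)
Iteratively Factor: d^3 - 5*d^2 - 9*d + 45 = (d + 3)*(d^2 - 8*d + 15) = (d - 3)*(d + 3)*(d - 5)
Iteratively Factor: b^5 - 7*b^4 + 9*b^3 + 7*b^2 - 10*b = (b)*(b^4 - 7*b^3 + 9*b^2 + 7*b - 10) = b*(b - 5)*(b^3 - 2*b^2 - b + 2) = b*(b - 5)*(b - 1)*(b^2 - b - 2) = b*(b - 5)*(b - 1)*(b + 1)*(b - 2)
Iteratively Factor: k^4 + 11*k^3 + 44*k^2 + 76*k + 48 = (k + 3)*(k^3 + 8*k^2 + 20*k + 16) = (k + 2)*(k + 3)*(k^2 + 6*k + 8) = (k + 2)*(k + 3)*(k + 4)*(k + 2)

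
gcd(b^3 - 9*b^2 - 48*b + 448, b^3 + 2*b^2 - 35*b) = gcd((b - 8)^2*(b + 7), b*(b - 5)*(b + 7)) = b + 7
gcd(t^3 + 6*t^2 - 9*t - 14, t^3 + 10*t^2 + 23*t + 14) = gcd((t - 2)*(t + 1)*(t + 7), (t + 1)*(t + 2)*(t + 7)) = t^2 + 8*t + 7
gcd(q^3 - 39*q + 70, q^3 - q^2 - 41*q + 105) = q^2 + 2*q - 35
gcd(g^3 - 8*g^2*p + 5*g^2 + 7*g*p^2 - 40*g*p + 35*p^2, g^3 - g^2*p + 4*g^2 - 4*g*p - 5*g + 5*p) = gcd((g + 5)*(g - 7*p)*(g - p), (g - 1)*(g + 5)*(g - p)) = -g^2 + g*p - 5*g + 5*p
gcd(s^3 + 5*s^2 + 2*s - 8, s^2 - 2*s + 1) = s - 1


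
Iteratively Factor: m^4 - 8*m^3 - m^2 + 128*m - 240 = (m - 4)*(m^3 - 4*m^2 - 17*m + 60) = (m - 4)*(m - 3)*(m^2 - m - 20) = (m - 5)*(m - 4)*(m - 3)*(m + 4)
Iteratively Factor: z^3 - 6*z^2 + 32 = (z - 4)*(z^2 - 2*z - 8) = (z - 4)^2*(z + 2)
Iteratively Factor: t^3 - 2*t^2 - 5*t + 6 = (t - 1)*(t^2 - t - 6) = (t - 1)*(t + 2)*(t - 3)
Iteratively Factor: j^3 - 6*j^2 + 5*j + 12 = (j - 4)*(j^2 - 2*j - 3) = (j - 4)*(j - 3)*(j + 1)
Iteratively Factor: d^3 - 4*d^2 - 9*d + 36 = (d - 3)*(d^2 - d - 12) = (d - 3)*(d + 3)*(d - 4)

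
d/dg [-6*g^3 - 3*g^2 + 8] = 6*g*(-3*g - 1)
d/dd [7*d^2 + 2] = 14*d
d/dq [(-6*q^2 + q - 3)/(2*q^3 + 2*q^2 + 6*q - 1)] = (12*q^4 - 4*q^3 - 20*q^2 + 24*q + 17)/(4*q^6 + 8*q^5 + 28*q^4 + 20*q^3 + 32*q^2 - 12*q + 1)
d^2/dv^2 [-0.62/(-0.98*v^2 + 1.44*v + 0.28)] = (1.190896*v^2 - 1.749888*v - 0.62*(1.96*v - 1.44)*(3.92*v - 2.88) - 0.340256)/(-0.98*v^2 + 1.44*v + 0.28)^3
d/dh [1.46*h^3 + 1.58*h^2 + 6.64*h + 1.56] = 4.38*h^2 + 3.16*h + 6.64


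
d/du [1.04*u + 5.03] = 1.04000000000000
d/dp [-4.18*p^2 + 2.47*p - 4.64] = 2.47 - 8.36*p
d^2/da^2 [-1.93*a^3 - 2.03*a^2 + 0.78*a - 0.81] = -11.58*a - 4.06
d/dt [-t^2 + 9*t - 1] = 9 - 2*t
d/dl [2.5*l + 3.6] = 2.50000000000000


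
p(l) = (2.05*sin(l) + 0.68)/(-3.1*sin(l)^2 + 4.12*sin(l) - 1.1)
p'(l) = (6.2*sin(l)*cos(l) - 4.12*cos(l))*(2.05*sin(l) + 0.68)/(-3.1*sin(l)^2 + 4.12*sin(l) - 1.1)^2 + 2.05*cos(l)/(-3.1*sin(l)^2 + 4.12*sin(l) - 1.1)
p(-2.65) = 0.08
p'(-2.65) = 0.36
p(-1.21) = 0.16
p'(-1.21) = -0.02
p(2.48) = 7.43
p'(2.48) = 0.78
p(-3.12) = -0.53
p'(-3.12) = 3.63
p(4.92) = 0.16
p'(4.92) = -0.01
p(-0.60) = 0.11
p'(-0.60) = -0.23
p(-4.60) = -40.55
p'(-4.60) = -135.11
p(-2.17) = 0.15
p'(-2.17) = 0.05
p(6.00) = -0.04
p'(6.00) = -0.89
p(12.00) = 0.10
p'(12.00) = -0.26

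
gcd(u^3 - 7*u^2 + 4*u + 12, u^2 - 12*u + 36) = u - 6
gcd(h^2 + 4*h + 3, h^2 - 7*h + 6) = 1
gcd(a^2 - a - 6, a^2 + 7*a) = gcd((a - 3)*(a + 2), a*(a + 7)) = 1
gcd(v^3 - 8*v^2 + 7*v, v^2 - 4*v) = v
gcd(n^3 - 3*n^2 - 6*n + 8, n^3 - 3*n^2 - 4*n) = n - 4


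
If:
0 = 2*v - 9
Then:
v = 9/2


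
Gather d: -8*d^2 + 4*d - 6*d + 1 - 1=-8*d^2 - 2*d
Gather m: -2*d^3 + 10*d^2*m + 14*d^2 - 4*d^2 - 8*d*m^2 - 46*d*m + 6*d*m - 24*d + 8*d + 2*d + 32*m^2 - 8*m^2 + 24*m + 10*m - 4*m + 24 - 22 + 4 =-2*d^3 + 10*d^2 - 14*d + m^2*(24 - 8*d) + m*(10*d^2 - 40*d + 30) + 6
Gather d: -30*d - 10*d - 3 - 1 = -40*d - 4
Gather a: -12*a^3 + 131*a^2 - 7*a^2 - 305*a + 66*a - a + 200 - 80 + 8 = -12*a^3 + 124*a^2 - 240*a + 128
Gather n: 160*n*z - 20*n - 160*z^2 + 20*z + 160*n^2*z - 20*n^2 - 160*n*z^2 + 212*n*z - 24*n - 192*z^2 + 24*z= n^2*(160*z - 20) + n*(-160*z^2 + 372*z - 44) - 352*z^2 + 44*z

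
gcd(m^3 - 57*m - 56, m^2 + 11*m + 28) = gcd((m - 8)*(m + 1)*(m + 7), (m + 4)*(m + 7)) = m + 7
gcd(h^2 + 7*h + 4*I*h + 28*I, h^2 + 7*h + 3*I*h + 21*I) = h + 7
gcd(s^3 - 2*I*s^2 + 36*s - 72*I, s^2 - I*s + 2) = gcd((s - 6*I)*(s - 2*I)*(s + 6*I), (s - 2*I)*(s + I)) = s - 2*I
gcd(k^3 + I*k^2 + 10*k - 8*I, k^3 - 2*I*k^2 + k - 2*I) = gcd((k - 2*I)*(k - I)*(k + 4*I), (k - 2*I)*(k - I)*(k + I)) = k^2 - 3*I*k - 2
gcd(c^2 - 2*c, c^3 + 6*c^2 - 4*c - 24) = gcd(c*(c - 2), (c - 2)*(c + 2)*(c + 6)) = c - 2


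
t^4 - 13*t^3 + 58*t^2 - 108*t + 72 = (t - 6)*(t - 3)*(t - 2)^2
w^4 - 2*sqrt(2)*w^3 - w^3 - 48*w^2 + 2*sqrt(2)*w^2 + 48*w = w*(w - 1)*(w - 6*sqrt(2))*(w + 4*sqrt(2))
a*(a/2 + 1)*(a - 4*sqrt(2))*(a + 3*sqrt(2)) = a^4/2 - sqrt(2)*a^3/2 + a^3 - 12*a^2 - sqrt(2)*a^2 - 24*a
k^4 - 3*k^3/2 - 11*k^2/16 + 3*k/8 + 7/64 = (k - 7/4)*(k - 1/2)*(k + 1/4)*(k + 1/2)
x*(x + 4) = x^2 + 4*x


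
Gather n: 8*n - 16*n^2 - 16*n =-16*n^2 - 8*n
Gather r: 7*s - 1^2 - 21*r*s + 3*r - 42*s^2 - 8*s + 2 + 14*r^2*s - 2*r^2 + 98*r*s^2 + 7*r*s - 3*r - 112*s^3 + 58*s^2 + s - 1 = r^2*(14*s - 2) + r*(98*s^2 - 14*s) - 112*s^3 + 16*s^2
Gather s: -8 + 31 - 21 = 2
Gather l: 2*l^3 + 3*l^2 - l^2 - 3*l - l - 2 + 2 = 2*l^3 + 2*l^2 - 4*l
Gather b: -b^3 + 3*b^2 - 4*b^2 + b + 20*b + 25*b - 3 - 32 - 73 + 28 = -b^3 - b^2 + 46*b - 80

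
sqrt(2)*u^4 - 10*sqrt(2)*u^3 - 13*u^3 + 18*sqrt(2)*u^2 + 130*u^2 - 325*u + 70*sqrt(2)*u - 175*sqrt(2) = (u - 5)^2*(u - 7*sqrt(2))*(sqrt(2)*u + 1)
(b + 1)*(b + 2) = b^2 + 3*b + 2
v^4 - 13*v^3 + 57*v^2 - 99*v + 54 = (v - 6)*(v - 3)^2*(v - 1)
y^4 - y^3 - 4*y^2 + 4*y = y*(y - 2)*(y - 1)*(y + 2)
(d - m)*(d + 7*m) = d^2 + 6*d*m - 7*m^2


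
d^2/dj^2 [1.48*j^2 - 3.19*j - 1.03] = 2.96000000000000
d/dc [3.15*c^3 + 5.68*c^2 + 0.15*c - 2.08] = 9.45*c^2 + 11.36*c + 0.15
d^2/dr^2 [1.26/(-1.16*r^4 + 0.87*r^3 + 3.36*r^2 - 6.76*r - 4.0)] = ((17.5392*r^2 - 6.5772*r - 8.4672)*(1.16*r^4 - 0.87*r^3 - 3.36*r^2 + 6.76*r + 4.0) - 1.26*(4.64*r^3 - 2.61*r^2 - 6.72*r + 6.76)*(9.28*r^3 - 5.22*r^2 - 13.44*r + 13.52))/(1.16*r^4 - 0.87*r^3 - 3.36*r^2 + 6.76*r + 4.0)^3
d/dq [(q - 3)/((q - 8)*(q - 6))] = (-q^2 + 6*q + 6)/(q^4 - 28*q^3 + 292*q^2 - 1344*q + 2304)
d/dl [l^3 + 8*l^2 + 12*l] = 3*l^2 + 16*l + 12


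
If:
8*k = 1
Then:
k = 1/8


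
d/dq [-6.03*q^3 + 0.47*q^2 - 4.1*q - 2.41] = -18.09*q^2 + 0.94*q - 4.1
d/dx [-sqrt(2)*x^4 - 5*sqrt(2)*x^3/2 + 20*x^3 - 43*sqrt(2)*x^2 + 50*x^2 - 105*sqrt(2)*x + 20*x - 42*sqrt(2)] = -4*sqrt(2)*x^3 - 15*sqrt(2)*x^2/2 + 60*x^2 - 86*sqrt(2)*x + 100*x - 105*sqrt(2) + 20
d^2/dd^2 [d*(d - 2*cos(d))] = 2*d*cos(d) + 4*sin(d) + 2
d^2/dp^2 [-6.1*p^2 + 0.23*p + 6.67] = -12.2000000000000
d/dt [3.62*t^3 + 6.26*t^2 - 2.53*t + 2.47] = 10.86*t^2 + 12.52*t - 2.53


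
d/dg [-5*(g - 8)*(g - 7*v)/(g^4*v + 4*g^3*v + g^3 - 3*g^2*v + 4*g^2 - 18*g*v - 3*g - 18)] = 5*((g - 8)*(g - 7*v)*(4*g^3*v + 12*g^2*v + 3*g^2 - 6*g*v + 8*g - 18*v - 3) + (-2*g + 7*v + 8)*(g^4*v + 4*g^3*v + g^3 - 3*g^2*v + 4*g^2 - 18*g*v - 3*g - 18))/(g^4*v + 4*g^3*v + g^3 - 3*g^2*v + 4*g^2 - 18*g*v - 3*g - 18)^2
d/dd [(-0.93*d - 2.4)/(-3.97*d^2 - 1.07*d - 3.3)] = (-3.6921*d^2 - 19.056*d + 0.501)/(15.7609*d^4 + 8.4958*d^3 + 27.3469*d^2 + 7.062*d + 10.89)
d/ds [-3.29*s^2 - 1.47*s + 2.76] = -6.58*s - 1.47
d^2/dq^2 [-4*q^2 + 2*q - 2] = -8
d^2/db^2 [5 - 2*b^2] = -4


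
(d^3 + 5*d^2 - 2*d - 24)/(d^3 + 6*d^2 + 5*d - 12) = (d - 2)/(d - 1)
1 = 1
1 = 1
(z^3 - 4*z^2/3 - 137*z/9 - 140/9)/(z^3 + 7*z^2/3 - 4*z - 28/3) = (3*z^2 - 11*z - 20)/(3*(z^2 - 4))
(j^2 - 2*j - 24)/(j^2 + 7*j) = (j^2 - 2*j - 24)/(j*(j + 7))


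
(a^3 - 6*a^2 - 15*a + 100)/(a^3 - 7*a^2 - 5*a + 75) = (a + 4)/(a + 3)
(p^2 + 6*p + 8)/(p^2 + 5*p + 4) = (p + 2)/(p + 1)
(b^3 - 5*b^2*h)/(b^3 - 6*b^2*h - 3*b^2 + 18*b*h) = b*(b - 5*h)/(b^2 - 6*b*h - 3*b + 18*h)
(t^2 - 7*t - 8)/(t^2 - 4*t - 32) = (t + 1)/(t + 4)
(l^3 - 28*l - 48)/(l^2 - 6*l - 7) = (-l^3 + 28*l + 48)/(-l^2 + 6*l + 7)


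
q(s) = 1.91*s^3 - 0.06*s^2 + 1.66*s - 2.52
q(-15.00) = -6487.17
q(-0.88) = -5.33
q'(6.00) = 207.22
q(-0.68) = -4.28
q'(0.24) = 1.96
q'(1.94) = 22.99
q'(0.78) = 5.05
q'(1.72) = 18.41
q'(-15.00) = 1292.71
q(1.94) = 14.42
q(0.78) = -0.36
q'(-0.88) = 6.20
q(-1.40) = -10.20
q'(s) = 5.73*s^2 - 0.12*s + 1.66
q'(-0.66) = 4.24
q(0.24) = -2.10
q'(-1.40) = 13.06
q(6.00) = 417.84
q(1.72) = 9.88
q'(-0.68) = 4.39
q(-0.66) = -4.19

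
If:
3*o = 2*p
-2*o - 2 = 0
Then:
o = -1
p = -3/2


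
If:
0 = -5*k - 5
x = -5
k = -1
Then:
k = -1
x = -5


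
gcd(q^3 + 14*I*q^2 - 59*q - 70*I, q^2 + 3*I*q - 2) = q + 2*I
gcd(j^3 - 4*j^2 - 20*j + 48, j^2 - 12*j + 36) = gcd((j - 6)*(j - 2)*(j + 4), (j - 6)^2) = j - 6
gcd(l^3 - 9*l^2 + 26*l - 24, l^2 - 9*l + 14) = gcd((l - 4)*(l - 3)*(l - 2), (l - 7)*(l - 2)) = l - 2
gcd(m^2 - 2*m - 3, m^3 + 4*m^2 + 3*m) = m + 1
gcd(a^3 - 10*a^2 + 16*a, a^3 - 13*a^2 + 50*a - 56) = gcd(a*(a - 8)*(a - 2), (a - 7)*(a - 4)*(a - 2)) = a - 2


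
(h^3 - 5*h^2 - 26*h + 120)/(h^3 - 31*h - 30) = (h - 4)/(h + 1)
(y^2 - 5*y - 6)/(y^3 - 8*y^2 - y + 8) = (y - 6)/(y^2 - 9*y + 8)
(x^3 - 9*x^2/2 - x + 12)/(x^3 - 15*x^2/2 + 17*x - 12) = (2*x + 3)/(2*x - 3)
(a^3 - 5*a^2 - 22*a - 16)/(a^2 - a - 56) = (a^2 + 3*a + 2)/(a + 7)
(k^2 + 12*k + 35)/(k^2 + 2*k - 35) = (k + 5)/(k - 5)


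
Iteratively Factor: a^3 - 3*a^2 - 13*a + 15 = (a - 1)*(a^2 - 2*a - 15) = (a - 5)*(a - 1)*(a + 3)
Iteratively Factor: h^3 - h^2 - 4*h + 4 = (h - 1)*(h^2 - 4) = (h - 2)*(h - 1)*(h + 2)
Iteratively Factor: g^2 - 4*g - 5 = (g - 5)*(g + 1)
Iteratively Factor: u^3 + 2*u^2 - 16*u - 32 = (u + 4)*(u^2 - 2*u - 8) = (u + 2)*(u + 4)*(u - 4)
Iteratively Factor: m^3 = (m)*(m^2) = m^2*(m)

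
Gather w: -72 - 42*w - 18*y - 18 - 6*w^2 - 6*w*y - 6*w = -6*w^2 + w*(-6*y - 48) - 18*y - 90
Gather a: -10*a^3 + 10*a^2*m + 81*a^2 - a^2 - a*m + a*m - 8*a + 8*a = -10*a^3 + a^2*(10*m + 80)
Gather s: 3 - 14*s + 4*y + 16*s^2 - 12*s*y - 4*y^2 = 16*s^2 + s*(-12*y - 14) - 4*y^2 + 4*y + 3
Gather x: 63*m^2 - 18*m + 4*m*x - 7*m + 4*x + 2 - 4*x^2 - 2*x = 63*m^2 - 25*m - 4*x^2 + x*(4*m + 2) + 2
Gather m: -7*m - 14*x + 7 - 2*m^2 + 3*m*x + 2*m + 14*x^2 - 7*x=-2*m^2 + m*(3*x - 5) + 14*x^2 - 21*x + 7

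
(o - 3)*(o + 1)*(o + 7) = o^3 + 5*o^2 - 17*o - 21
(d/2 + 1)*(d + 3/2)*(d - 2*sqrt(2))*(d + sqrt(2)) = d^4/2 - sqrt(2)*d^3/2 + 7*d^3/4 - 7*sqrt(2)*d^2/4 - d^2/2 - 7*d - 3*sqrt(2)*d/2 - 6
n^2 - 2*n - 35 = (n - 7)*(n + 5)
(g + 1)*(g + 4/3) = g^2 + 7*g/3 + 4/3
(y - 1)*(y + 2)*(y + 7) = y^3 + 8*y^2 + 5*y - 14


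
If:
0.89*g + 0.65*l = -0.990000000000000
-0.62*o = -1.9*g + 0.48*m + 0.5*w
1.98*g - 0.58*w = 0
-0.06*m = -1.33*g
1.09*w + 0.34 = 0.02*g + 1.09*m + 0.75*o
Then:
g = 0.04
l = -1.58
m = 0.96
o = -0.73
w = 0.15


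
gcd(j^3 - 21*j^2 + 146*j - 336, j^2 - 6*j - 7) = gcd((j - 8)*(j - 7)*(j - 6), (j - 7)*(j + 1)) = j - 7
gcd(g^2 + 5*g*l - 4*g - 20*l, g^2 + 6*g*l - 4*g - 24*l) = g - 4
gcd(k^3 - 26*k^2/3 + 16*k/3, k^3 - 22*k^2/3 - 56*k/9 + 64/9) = k^2 - 26*k/3 + 16/3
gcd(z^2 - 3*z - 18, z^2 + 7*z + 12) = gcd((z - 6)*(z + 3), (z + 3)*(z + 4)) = z + 3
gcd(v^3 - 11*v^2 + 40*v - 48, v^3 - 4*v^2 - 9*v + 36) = v^2 - 7*v + 12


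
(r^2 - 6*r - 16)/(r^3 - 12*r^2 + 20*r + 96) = 1/(r - 6)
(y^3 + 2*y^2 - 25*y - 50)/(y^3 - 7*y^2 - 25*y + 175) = (y + 2)/(y - 7)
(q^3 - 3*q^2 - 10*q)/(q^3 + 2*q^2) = (q - 5)/q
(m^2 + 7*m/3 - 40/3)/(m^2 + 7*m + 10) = (m - 8/3)/(m + 2)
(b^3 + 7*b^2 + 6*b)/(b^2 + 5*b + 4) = b*(b + 6)/(b + 4)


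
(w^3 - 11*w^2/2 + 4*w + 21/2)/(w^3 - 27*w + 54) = (2*w^2 - 5*w - 7)/(2*(w^2 + 3*w - 18))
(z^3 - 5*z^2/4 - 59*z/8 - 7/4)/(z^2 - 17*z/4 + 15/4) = (8*z^3 - 10*z^2 - 59*z - 14)/(2*(4*z^2 - 17*z + 15))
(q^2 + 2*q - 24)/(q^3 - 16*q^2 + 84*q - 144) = (q + 6)/(q^2 - 12*q + 36)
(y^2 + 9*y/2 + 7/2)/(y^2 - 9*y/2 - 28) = (y + 1)/(y - 8)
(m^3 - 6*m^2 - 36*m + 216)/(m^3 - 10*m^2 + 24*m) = (m^2 - 36)/(m*(m - 4))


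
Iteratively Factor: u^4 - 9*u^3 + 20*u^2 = (u - 5)*(u^3 - 4*u^2) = (u - 5)*(u - 4)*(u^2) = u*(u - 5)*(u - 4)*(u)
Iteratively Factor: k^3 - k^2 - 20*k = (k - 5)*(k^2 + 4*k) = k*(k - 5)*(k + 4)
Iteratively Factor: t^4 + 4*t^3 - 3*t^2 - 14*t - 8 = (t + 1)*(t^3 + 3*t^2 - 6*t - 8) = (t + 1)*(t + 4)*(t^2 - t - 2) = (t + 1)^2*(t + 4)*(t - 2)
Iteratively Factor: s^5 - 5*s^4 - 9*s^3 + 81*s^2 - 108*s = (s - 3)*(s^4 - 2*s^3 - 15*s^2 + 36*s) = (s - 3)^2*(s^3 + s^2 - 12*s) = (s - 3)^3*(s^2 + 4*s) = s*(s - 3)^3*(s + 4)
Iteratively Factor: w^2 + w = (w)*(w + 1)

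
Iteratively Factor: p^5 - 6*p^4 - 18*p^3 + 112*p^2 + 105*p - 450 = (p - 5)*(p^4 - p^3 - 23*p^2 - 3*p + 90) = (p - 5)^2*(p^3 + 4*p^2 - 3*p - 18) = (p - 5)^2*(p - 2)*(p^2 + 6*p + 9) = (p - 5)^2*(p - 2)*(p + 3)*(p + 3)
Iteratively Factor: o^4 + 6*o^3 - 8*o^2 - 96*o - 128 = (o + 2)*(o^3 + 4*o^2 - 16*o - 64) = (o + 2)*(o + 4)*(o^2 - 16) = (o + 2)*(o + 4)^2*(o - 4)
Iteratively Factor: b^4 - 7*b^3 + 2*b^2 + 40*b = (b)*(b^3 - 7*b^2 + 2*b + 40) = b*(b + 2)*(b^2 - 9*b + 20) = b*(b - 4)*(b + 2)*(b - 5)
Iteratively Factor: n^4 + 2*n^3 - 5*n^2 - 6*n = (n)*(n^3 + 2*n^2 - 5*n - 6) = n*(n - 2)*(n^2 + 4*n + 3) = n*(n - 2)*(n + 1)*(n + 3)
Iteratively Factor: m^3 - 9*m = (m)*(m^2 - 9) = m*(m - 3)*(m + 3)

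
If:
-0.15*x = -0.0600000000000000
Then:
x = 0.40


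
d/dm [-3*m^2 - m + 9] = -6*m - 1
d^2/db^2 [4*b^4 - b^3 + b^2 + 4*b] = 48*b^2 - 6*b + 2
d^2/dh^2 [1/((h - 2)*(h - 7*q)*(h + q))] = 2*((h - 2)^2*(h - 7*q)^2 + (h - 2)^2*(h - 7*q)*(h + q) + (h - 2)^2*(h + q)^2 + (h - 2)*(h - 7*q)^2*(h + q) + (h - 2)*(h - 7*q)*(h + q)^2 + (h - 7*q)^2*(h + q)^2)/((h - 2)^3*(h - 7*q)^3*(h + q)^3)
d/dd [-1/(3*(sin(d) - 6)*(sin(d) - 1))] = (2*sin(d) - 7)*cos(d)/(3*(sin(d) - 6)^2*(sin(d) - 1)^2)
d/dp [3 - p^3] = -3*p^2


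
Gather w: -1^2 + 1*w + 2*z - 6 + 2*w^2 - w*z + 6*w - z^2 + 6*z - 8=2*w^2 + w*(7 - z) - z^2 + 8*z - 15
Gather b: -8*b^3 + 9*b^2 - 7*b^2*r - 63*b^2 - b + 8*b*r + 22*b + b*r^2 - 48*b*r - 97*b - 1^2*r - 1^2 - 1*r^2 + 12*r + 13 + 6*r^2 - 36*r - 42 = -8*b^3 + b^2*(-7*r - 54) + b*(r^2 - 40*r - 76) + 5*r^2 - 25*r - 30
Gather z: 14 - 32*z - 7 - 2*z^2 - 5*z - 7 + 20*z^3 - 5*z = 20*z^3 - 2*z^2 - 42*z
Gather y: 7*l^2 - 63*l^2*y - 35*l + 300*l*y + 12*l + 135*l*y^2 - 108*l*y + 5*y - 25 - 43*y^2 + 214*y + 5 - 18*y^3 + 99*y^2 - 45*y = 7*l^2 - 23*l - 18*y^3 + y^2*(135*l + 56) + y*(-63*l^2 + 192*l + 174) - 20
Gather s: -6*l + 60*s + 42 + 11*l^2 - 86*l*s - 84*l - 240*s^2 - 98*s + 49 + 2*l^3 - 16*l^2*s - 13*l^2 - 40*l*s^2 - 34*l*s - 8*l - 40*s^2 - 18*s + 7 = 2*l^3 - 2*l^2 - 98*l + s^2*(-40*l - 280) + s*(-16*l^2 - 120*l - 56) + 98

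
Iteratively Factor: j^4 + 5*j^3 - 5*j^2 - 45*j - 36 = (j + 1)*(j^3 + 4*j^2 - 9*j - 36) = (j - 3)*(j + 1)*(j^2 + 7*j + 12) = (j - 3)*(j + 1)*(j + 4)*(j + 3)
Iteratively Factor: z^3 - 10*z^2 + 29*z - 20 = (z - 5)*(z^2 - 5*z + 4) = (z - 5)*(z - 4)*(z - 1)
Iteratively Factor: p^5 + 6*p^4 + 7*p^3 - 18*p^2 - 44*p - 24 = (p + 2)*(p^4 + 4*p^3 - p^2 - 16*p - 12) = (p - 2)*(p + 2)*(p^3 + 6*p^2 + 11*p + 6) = (p - 2)*(p + 2)^2*(p^2 + 4*p + 3) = (p - 2)*(p + 1)*(p + 2)^2*(p + 3)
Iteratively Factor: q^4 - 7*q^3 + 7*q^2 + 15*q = (q - 3)*(q^3 - 4*q^2 - 5*q) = (q - 3)*(q + 1)*(q^2 - 5*q) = (q - 5)*(q - 3)*(q + 1)*(q)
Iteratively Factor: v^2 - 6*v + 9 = (v - 3)*(v - 3)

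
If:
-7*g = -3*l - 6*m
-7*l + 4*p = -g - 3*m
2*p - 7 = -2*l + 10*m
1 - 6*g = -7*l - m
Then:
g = -681/433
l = -573/433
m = -508/433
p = -903/866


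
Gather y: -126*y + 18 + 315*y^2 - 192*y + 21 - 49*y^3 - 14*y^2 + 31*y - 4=-49*y^3 + 301*y^2 - 287*y + 35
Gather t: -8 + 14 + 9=15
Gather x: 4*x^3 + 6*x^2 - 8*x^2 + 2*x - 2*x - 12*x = 4*x^3 - 2*x^2 - 12*x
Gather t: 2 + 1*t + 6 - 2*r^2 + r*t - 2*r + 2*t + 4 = -2*r^2 - 2*r + t*(r + 3) + 12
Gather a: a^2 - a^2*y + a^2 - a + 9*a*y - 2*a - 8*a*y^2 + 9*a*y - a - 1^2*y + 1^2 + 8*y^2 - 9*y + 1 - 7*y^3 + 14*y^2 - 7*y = a^2*(2 - y) + a*(-8*y^2 + 18*y - 4) - 7*y^3 + 22*y^2 - 17*y + 2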